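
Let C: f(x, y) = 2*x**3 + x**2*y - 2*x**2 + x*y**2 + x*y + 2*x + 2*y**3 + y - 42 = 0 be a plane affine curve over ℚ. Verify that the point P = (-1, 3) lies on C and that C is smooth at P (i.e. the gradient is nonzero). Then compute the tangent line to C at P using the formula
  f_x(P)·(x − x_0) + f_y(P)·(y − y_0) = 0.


Tangent line at P: 18*x + 49*y - 129 = 0.

Step 1: f(-1, 3) = 0, so P lies on C.
Step 2: partial derivatives
  f_x(x, y) = 6*x**2 + 2*x*y - 4*x + y**2 + y + 2, f_y(x, y) = x**2 + 2*x*y + x + 6*y**2 + 1.
  f_x(P) = 18, f_y(P) = 49 (gradient nonzero, so P is smooth).
Step 3: tangent line at P: 18·(x − -1) + 49·(y − 3) = 0.
Expanding: 18*x + 49*y - 129 = 0.


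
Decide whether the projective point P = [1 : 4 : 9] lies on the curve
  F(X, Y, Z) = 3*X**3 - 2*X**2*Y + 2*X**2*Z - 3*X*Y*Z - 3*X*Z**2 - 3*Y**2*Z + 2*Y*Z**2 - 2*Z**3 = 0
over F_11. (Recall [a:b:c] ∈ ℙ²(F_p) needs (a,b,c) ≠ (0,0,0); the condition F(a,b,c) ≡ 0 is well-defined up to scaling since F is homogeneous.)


F(1,4,9) ≡ 4 (mod 11); P is NOT on the curve.

Evaluate F(1, 4, 9) term-by-term (mod 11).
  3*X**3 ↦ 3·1·1·1 = 3
  -2*X**2*Y ↦ -2·1·4·1 = -8
  2*X**2*Z ↦ 2·1·1·9 = 18
  -3*X*Y*Z ↦ -3·1·4·9 = -108
  -3*X*Z**2 ↦ -3·1·1·81 = -243
  -3*Y**2*Z ↦ -3·1·16·9 = -432
  2*Y*Z**2 ↦ 2·1·4·81 = 648
  -2*Z**3 ↦ -2·1·1·729 = -1458
Sum: F(1, 4, 9) = (3) + (-8) + (18) + (-108) + (-243) + (-432) + (648) + (-1458) = -1580.
Reducing mod 11: -1580 ≡ 4 (mod 11).
Since F(a, b, c) ≡ 4 ≠ 0 (mod 11), P does NOT lie on the curve.


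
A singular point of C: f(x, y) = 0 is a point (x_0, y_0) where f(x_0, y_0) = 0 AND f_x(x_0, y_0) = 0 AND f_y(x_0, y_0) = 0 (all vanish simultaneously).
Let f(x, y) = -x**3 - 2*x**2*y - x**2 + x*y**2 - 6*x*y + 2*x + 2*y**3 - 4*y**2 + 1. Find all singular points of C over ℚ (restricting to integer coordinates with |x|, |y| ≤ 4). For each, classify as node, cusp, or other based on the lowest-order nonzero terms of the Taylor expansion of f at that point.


Singular points: {(-1, 1)}; classification: cusp.

Compute partial derivatives:
  f_x = -3*x**2 - 4*x*y - 2*x + y**2 - 6*y + 2.
  f_y = -2*x**2 + 2*x*y - 6*x + 6*y**2 - 8*y.
Scan x_0 ∈ {−4, ..., 4}. For each x_0, f_y(x_0, y) is a polynomial in y; find its integer roots y ∈ {−4, ..., 4}, then test f_x and f at those candidates.
  x = -4: f_y(-4, y) = 6*y**2 - 16*y - 8; no integer root y with |y| ≤ 4.
  x = -3: f_y(-3, y) = 6*y**2 - 14*y; vanishes at y ∈ {0}. (-3, 0): f_x = -19 ≠ 0.
  x = -2: f_y(-2, y) = 6*y**2 - 12*y + 4; no integer root y with |y| ≤ 4.
  x = -1: f_y(-1, y) = 6*y**2 - 10*y + 4; vanishes at y ∈ {1}. (-1, 1): f_x = 0, f = 0 — SINGULAR.
  x = 0: f_y(0, y) = 6*y**2 - 8*y; vanishes at y ∈ {0}. (0, 0): f_x = 2 ≠ 0.
  x = 1: f_y(1, y) = 6*y**2 - 6*y - 8; no integer root y with |y| ≤ 4.
  x = 2: f_y(2, y) = 6*y**2 - 4*y - 20; no integer root y with |y| ≤ 4.
  x = 3: f_y(3, y) = 6*y**2 - 2*y - 36; no integer root y with |y| ≤ 4.
  x = 4: f_y(4, y) = 6*y**2 - 56; no integer root y with |y| ≤ 4.
Only singular point on the grid: (-1, 1).
Classify: substitute x = -1 + u, y = 1 + v and expand: f = -u**3 - 2*u**2*v + u*v**2 + 2*v**3 + v**2.
No constant or linear terms (consistent with a singular point). Quadratic part: v**2. Cubic part: -u**3 - 2*u**2*v + u*v**2 + 2*v**3.
The quadratic part v**2 is a perfect square, so there is a single (double) tangent line v = 0, i.e. y = 1. Restricting the cubic part to that line (v = 0) leaves -u**3 ≠ 0, so f is not divisible by v and the branch is v² ≈ u**3 to lowest order — this is a cusp.
Classification: cusp.


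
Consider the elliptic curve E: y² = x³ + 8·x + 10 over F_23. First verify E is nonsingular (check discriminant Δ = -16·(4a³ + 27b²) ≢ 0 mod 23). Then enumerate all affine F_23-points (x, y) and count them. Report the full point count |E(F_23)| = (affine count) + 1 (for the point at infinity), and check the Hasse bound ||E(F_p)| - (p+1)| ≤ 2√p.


Affine points = {(7, 8), (7, 15), (9, 11), (9, 12), (10, 3), (10, 20), (11, 7), (11, 16), (15, 3), (15, 20), (16, 5), (16, 18), (18, 11), (18, 12), (19, 11), (19, 12), (21, 3), (21, 20), (22, 1), (22, 22)}; affine count = 20; |E(F_23)| = 21.

Discriminant check: Δ ∝ 4a³ + 27b² = 4·8³ + 27·10² = 4·512 + 27·100 ≡ 10 (mod 23). Nonzero ⇒ E is nonsingular.
For each x ∈ F_23, compute rhs = x³ + 8·x + 10 mod 23, then count y ∈ F_23 with y² ≡ rhs.
  x = 0: rhs = 10, matching y values: none (0 points).
  x = 1: rhs = 19, matching y values: none (0 points).
  x = 2: rhs = 11, matching y values: none (0 points).
  x = 3: rhs = 15, matching y values: none (0 points).
  x = 4: rhs = 14, matching y values: none (0 points).
  x = 5: rhs = 14, matching y values: none (0 points).
  x = 6: rhs = 21, matching y values: none (0 points).
  x = 7: rhs = 18, matching y values: 8, 15 (2 points).
  x = 8: rhs = 11, matching y values: none (0 points).
  x = 9: rhs = 6, matching y values: 11, 12 (2 points).
  x = 10: rhs = 9, matching y values: 3, 20 (2 points).
  x = 11: rhs = 3, matching y values: 7, 16 (2 points).
  x = 12: rhs = 17, matching y values: none (0 points).
  x = 13: rhs = 11, matching y values: none (0 points).
  x = 14: rhs = 14, matching y values: none (0 points).
  x = 15: rhs = 9, matching y values: 3, 20 (2 points).
  x = 16: rhs = 2, matching y values: 5, 18 (2 points).
  x = 17: rhs = 22, matching y values: none (0 points).
  x = 18: rhs = 6, matching y values: 11, 12 (2 points).
  x = 19: rhs = 6, matching y values: 11, 12 (2 points).
  x = 20: rhs = 5, matching y values: none (0 points).
  x = 21: rhs = 9, matching y values: 3, 20 (2 points).
  x = 22: rhs = 1, matching y values: 1, 22 (2 points).
Total affine count: 20.
Full point count |E(F_23)| = 20 + 1 = 21.
Hasse bound: |21 − (23+1)| = |-3| = 3 ≤ 2√23 ≈ 9.5917 ✓.


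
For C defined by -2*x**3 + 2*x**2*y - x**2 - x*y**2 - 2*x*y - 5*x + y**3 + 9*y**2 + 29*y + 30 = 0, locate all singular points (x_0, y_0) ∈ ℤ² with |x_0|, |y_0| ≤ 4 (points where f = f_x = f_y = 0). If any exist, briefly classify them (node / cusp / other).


Singular points: {(-1, -3)}; classification: node.

Compute partial derivatives:
  f_x = -6*x**2 + 4*x*y - 2*x - y**2 - 2*y - 5.
  f_y = 2*x**2 - 2*x*y - 2*x + 3*y**2 + 18*y + 29.
Scan x_0 ∈ {−4, ..., 4}. For each x_0, f_y(x_0, y) is a polynomial in y; find its integer roots y ∈ {−4, ..., 4}, then test f_x and f at those candidates.
  x = -4: f_y(-4, y) = 3*y**2 + 26*y + 69; no integer root y with |y| ≤ 4.
  x = -3: f_y(-3, y) = 3*y**2 + 24*y + 53; no integer root y with |y| ≤ 4.
  x = -2: f_y(-2, y) = 3*y**2 + 22*y + 41; no integer root y with |y| ≤ 4.
  x = -1: f_y(-1, y) = 3*y**2 + 20*y + 33; vanishes at y ∈ {-3}. (-1, -3): f_x = 0, f = 0 — SINGULAR.
  x = 0: f_y(0, y) = 3*y**2 + 18*y + 29; no integer root y with |y| ≤ 4.
  x = 1: f_y(1, y) = 3*y**2 + 16*y + 29; no integer root y with |y| ≤ 4.
  x = 2: f_y(2, y) = 3*y**2 + 14*y + 33; no integer root y with |y| ≤ 4.
  x = 3: f_y(3, y) = 3*y**2 + 12*y + 41; no integer root y with |y| ≤ 4.
  x = 4: f_y(4, y) = 3*y**2 + 10*y + 53; no integer root y with |y| ≤ 4.
Only singular point on the grid: (-1, -3).
Classify: substitute x = -1 + u, y = -3 + v and expand: f = -2*u**3 + 2*u**2*v - u**2 - u*v**2 + v**3 + v**2.
No constant or linear terms (consistent with a singular point). Quadratic part: -u**2 + v**2. Cubic part: -2*u**3 + 2*u**2*v - u*v**2 + v**3.
The quadratic part v**2 - u**2 = (v − u)(v + u) splits into two distinct linear factors, so there are two distinct tangent lines y − -3 = ±(x − -1) — this is a node (ordinary double point).
Classification: node.


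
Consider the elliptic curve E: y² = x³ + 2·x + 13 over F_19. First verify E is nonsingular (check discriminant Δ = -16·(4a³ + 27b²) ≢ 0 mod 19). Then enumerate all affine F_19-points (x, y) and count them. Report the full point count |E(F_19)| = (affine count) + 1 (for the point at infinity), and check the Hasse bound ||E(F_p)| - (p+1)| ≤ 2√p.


Affine points = {(1, 4), (1, 15), (2, 5), (2, 14), (4, 3), (4, 16), (7, 3), (7, 16), (8, 3), (8, 16), (9, 0), (10, 8), (10, 11), (11, 6), (11, 13), (12, 6), (12, 13), (14, 7), (14, 12), (15, 6), (15, 13), (17, 1), (17, 18)}; affine count = 23; |E(F_19)| = 24.

Discriminant check: Δ ∝ 4a³ + 27b² = 4·2³ + 27·13² = 4·8 + 27·169 ≡ 16 (mod 19). Nonzero ⇒ E is nonsingular.
For each x ∈ F_19, compute rhs = x³ + 2·x + 13 mod 19, then count y ∈ F_19 with y² ≡ rhs.
  x = 0: rhs = 13, matching y values: none (0 points).
  x = 1: rhs = 16, matching y values: 4, 15 (2 points).
  x = 2: rhs = 6, matching y values: 5, 14 (2 points).
  x = 3: rhs = 8, matching y values: none (0 points).
  x = 4: rhs = 9, matching y values: 3, 16 (2 points).
  x = 5: rhs = 15, matching y values: none (0 points).
  x = 6: rhs = 13, matching y values: none (0 points).
  x = 7: rhs = 9, matching y values: 3, 16 (2 points).
  x = 8: rhs = 9, matching y values: 3, 16 (2 points).
  x = 9: rhs = 0, matching y values: 0 (1 points).
  x = 10: rhs = 7, matching y values: 8, 11 (2 points).
  x = 11: rhs = 17, matching y values: 6, 13 (2 points).
  x = 12: rhs = 17, matching y values: 6, 13 (2 points).
  x = 13: rhs = 13, matching y values: none (0 points).
  x = 14: rhs = 11, matching y values: 7, 12 (2 points).
  x = 15: rhs = 17, matching y values: 6, 13 (2 points).
  x = 16: rhs = 18, matching y values: none (0 points).
  x = 17: rhs = 1, matching y values: 1, 18 (2 points).
  x = 18: rhs = 10, matching y values: none (0 points).
Total affine count: 23.
Full point count |E(F_19)| = 23 + 1 = 24.
Hasse bound: |24 − (19+1)| = |4| = 4 ≤ 2√19 ≈ 8.7178 ✓.


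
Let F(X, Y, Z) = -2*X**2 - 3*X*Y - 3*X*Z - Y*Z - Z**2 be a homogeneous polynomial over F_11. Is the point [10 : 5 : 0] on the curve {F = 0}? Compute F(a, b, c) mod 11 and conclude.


F(10,5,0) ≡ 2 (mod 11); P is NOT on the curve.

Evaluate F(10, 5, 0) term-by-term (mod 11).
  -2*X**2 ↦ -2·100·1·1 = -200
  -3*X*Y ↦ -3·10·5·1 = -150
  -3*X*Z ↦ -3·10·1·0 = 0
  -Y*Z ↦ -1·1·5·0 = 0
  -Z**2 ↦ -1·1·1·0 = 0
Sum: F(10, 5, 0) = (-200) + (-150) + (0) + (0) + (0) = -350.
Reducing mod 11: -350 ≡ 2 (mod 11).
Since F(a, b, c) ≡ 2 ≠ 0 (mod 11), P does NOT lie on the curve.


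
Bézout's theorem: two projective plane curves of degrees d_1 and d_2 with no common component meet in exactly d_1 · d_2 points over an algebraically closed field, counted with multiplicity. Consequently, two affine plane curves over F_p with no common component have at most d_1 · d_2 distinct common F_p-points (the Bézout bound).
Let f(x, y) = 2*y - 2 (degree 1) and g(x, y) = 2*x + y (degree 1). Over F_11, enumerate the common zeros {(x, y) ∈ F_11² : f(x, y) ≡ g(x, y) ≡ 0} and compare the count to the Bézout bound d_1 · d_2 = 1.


Common zeros: {(5, 1)}; count = 1; Bézout bound = 1.

deg(f) = 1, deg(g) = 1, so Bézout bound = 1.
Scan x ∈ F_11. For each x, list the y ∈ F_11 with f(x, y) ≡ 0 and those with g(x, y) ≡ 0 (mod 11); the common zeros in that column are the intersection.
  x = 0: f ≡ 0 at y ∈ {1}; g ≡ 0 at y ∈ {0}; common: ∅.
  x = 1: f ≡ 0 at y ∈ {1}; g ≡ 0 at y ∈ {9}; common: ∅.
  x = 2: f ≡ 0 at y ∈ {1}; g ≡ 0 at y ∈ {7}; common: ∅.
  x = 3: f ≡ 0 at y ∈ {1}; g ≡ 0 at y ∈ {5}; common: ∅.
  x = 4: f ≡ 0 at y ∈ {1}; g ≡ 0 at y ∈ {3}; common: ∅.
  x = 5: f ≡ 0 at y ∈ {1}; g ≡ 0 at y ∈ {1}; common: {1}.
  x = 6: f ≡ 0 at y ∈ {1}; g ≡ 0 at y ∈ {10}; common: ∅.
  x = 7: f ≡ 0 at y ∈ {1}; g ≡ 0 at y ∈ {8}; common: ∅.
  x = 8: f ≡ 0 at y ∈ {1}; g ≡ 0 at y ∈ {6}; common: ∅.
  x = 9: f ≡ 0 at y ∈ {1}; g ≡ 0 at y ∈ {4}; common: ∅.
  x = 10: f ≡ 0 at y ∈ {1}; g ≡ 0 at y ∈ {2}; common: ∅.
Collecting: common zeros = {(5, 1)}, so the count is 1.
Comparison with the Bézout bound: 1 ≤ 1 = deg(f)·deg(g), as expected for curves with no common component (the bound is attained).


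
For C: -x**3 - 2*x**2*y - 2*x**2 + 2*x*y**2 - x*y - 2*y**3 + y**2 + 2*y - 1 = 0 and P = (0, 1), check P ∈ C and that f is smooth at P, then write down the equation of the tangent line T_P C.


Tangent line at P: x - 2*y + 2 = 0.

Step 1: f(0, 1) = 0, so P lies on C.
Step 2: partial derivatives
  f_x(x, y) = -3*x**2 - 4*x*y - 4*x + 2*y**2 - y, f_y(x, y) = -2*x**2 + 4*x*y - x - 6*y**2 + 2*y + 2.
  f_x(P) = 1, f_y(P) = -2 (gradient nonzero, so P is smooth).
Step 3: tangent line at P: 1·(x − 0) + -2·(y − 1) = 0.
Expanding: x - 2*y + 2 = 0.


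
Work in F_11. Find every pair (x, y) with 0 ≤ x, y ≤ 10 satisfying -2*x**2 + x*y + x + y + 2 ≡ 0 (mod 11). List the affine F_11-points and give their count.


Affine F_11-points: {(0, 9), (1, 5), (2, 5), (3, 6), (4, 3), (5, 9), (6, 6), (7, 7), (8, 7), (9, 3)}; count = 10.

For each of the 121 pairs (x, y) ∈ F_11², evaluate f(x, y) mod 11. Record the zeros.
  x = 0: [0↦2, 1↦3, 2↦4, 3↦5, 4↦6, 5↦7, 6↦8, 7↦9, 8↦10, 9↦0, 10↦1]  zeros at y ∈ {9}
  x = 1: [0↦1, 1↦3, 2↦5, 3↦7, 4↦9, 5↦0, 6↦2, 7↦4, 8↦6, 9↦8, 10↦10]  zeros at y ∈ {5}
  x = 2: [0↦7, 1↦10, 2↦2, 3↦5, 4↦8, 5↦0, 6↦3, 7↦6, 8↦9, 9↦1, 10↦4]  zeros at y ∈ {5}
  x = 3: [0↦9, 1↦2, 2↦6, 3↦10, 4↦3, 5↦7, 6↦0, 7↦4, 8↦8, 9↦1, 10↦5]  zeros at y ∈ {6}
  x = 4: [0↦7, 1↦1, 2↦6, 3↦0, 4↦5, 5↦10, 6↦4, 7↦9, 8↦3, 9↦8, 10↦2]  zeros at y ∈ {3}
  x = 5: [0↦1, 1↦7, 2↦2, 3↦8, 4↦3, 5↦9, 6↦4, 7↦10, 8↦5, 9↦0, 10↦6]  zeros at y ∈ {9}
  x = 6: [0↦2, 1↦9, 2↦5, 3↦1, 4↦8, 5↦4, 6↦0, 7↦7, 8↦3, 9↦10, 10↦6]  zeros at y ∈ {6}
  x = 7: [0↦10, 1↦7, 2↦4, 3↦1, 4↦9, 5↦6, 6↦3, 7↦0, 8↦8, 9↦5, 10↦2]  zeros at y ∈ {7}
  x = 8: [0↦3, 1↦1, 2↦10, 3↦8, 4↦6, 5↦4, 6↦2, 7↦0, 8↦9, 9↦7, 10↦5]  zeros at y ∈ {7}
  x = 9: [0↦3, 1↦2, 2↦1, 3↦0, 4↦10, 5↦9, 6↦8, 7↦7, 8↦6, 9↦5, 10↦4]  zeros at y ∈ {3}
  x = 10: [0↦10, 1↦10, 2↦10, 3↦10, 4↦10, 5↦10, 6↦10, 7↦10, 8↦10, 9↦10, 10↦10]  zeros at y ∈ ∅
Collecting zeros: affine points = {(0, 9), (1, 5), (2, 5), (3, 6), (4, 3), (5, 9), (6, 6), (7, 7), (8, 7), (9, 3)}.
Total count |C(F_11)_aff| = 10.


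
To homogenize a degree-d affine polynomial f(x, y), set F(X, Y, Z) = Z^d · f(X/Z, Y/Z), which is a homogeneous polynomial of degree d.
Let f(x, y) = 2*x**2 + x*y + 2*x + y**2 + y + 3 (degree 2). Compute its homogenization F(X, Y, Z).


F(X, Y, Z) = 2*X**2 + X*Y + 2*X*Z + Y**2 + Y*Z + 3*Z**2

deg(f) = 2.
Substitute x = X/Z, y = Y/Z into f, then multiply by Z^2.
  monomial 2·x^2·y^0 ↦ 2·X^2·Y^0·Z^0.
  monomial 1·x^1·y^1 ↦ 1·X^1·Y^1·Z^0.
  monomial 2·x^1·y^0 ↦ 2·X^1·Y^0·Z^1.
  monomial 1·x^0·y^2 ↦ 1·X^0·Y^2·Z^0.
  monomial 1·x^0·y^1 ↦ 1·X^0·Y^1·Z^1.
  monomial 3·x^0·y^0 ↦ 3·X^0·Y^0·Z^2.
Collecting: F(X, Y, Z) = 2*X**2 + X*Y + 2*X*Z + Y**2 + Y*Z + 3*Z**2.


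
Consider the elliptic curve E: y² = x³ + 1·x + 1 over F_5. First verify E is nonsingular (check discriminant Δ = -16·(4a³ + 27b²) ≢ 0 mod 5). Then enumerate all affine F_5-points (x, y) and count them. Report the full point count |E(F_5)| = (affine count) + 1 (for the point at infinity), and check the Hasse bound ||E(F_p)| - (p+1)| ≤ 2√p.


Affine points = {(0, 1), (0, 4), (2, 1), (2, 4), (3, 1), (3, 4), (4, 2), (4, 3)}; affine count = 8; |E(F_5)| = 9.

Discriminant check: Δ ∝ 4a³ + 27b² = 4·1³ + 27·1² = 4·1 + 27·1 ≡ 1 (mod 5). Nonzero ⇒ E is nonsingular.
For each x ∈ F_5, compute rhs = x³ + 1·x + 1 mod 5, then count y ∈ F_5 with y² ≡ rhs.
  x = 0: rhs = 1, matching y values: 1, 4 (2 points).
  x = 1: rhs = 3, matching y values: none (0 points).
  x = 2: rhs = 1, matching y values: 1, 4 (2 points).
  x = 3: rhs = 1, matching y values: 1, 4 (2 points).
  x = 4: rhs = 4, matching y values: 2, 3 (2 points).
Total affine count: 8.
Full point count |E(F_5)| = 8 + 1 = 9.
Hasse bound: |9 − (5+1)| = |3| = 3 ≤ 2√5 ≈ 4.4721 ✓.


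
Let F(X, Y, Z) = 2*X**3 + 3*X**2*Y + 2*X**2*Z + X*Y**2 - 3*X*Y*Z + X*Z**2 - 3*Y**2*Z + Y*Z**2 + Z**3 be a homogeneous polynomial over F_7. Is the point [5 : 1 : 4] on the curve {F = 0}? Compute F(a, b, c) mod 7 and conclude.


F(5,1,4) ≡ 2 (mod 7); P is NOT on the curve.

Evaluate F(5, 1, 4) term-by-term (mod 7).
  2*X**3 ↦ 2·125·1·1 = 250
  3*X**2*Y ↦ 3·25·1·1 = 75
  2*X**2*Z ↦ 2·25·1·4 = 200
  X*Y**2 ↦ 1·5·1·1 = 5
  -3*X*Y*Z ↦ -3·5·1·4 = -60
  X*Z**2 ↦ 1·5·1·16 = 80
  -3*Y**2*Z ↦ -3·1·1·4 = -12
  Y*Z**2 ↦ 1·1·1·16 = 16
  Z**3 ↦ 1·1·1·64 = 64
Sum: F(5, 1, 4) = (250) + (75) + (200) + (5) + (-60) + (80) + (-12) + (16) + (64) = 618.
Reducing mod 7: 618 ≡ 2 (mod 7).
Since F(a, b, c) ≡ 2 ≠ 0 (mod 7), P does NOT lie on the curve.


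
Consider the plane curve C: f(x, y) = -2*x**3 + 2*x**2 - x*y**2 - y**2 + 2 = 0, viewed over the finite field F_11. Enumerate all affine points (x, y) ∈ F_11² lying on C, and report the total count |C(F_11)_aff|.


Affine F_11-points: {(1, 1), (1, 10), (2, 3), (2, 8), (4, 1), (4, 10), (5, 0), (7, 1), (7, 10)}; count = 9.

For each of the 121 pairs (x, y) ∈ F_11², evaluate f(x, y) mod 11. Record the zeros.
  x = 0: [0↦2, 1↦1, 2↦9, 3↦4, 4↦8, 5↦10, 6↦10, 7↦8, 8↦4, 9↦9, 10↦1]  zeros at y ∈ ∅
  x = 1: [0↦2, 1↦0, 2↦5, 3↦6, 4↦3, 5↦7, 6↦7, 7↦3, 8↦6, 9↦5, 10↦0]  zeros at y ∈ {1, 10}
  x = 2: [0↦5, 1↦2, 2↦4, 3↦0, 4↦1, 5↦7, 6↦7, 7↦1, 8↦0, 9↦4, 10↦2]  zeros at y ∈ {3, 8}
  x = 3: [0↦10, 1↦6, 2↦5, 3↦7, 4↦1, 5↦9, 6↦9, 7↦1, 8↦7, 9↦5, 10↦6]  zeros at y ∈ ∅
  x = 4: [0↦5, 1↦0, 2↦7, 3↦4, 4↦2, 5↦1, 6↦1, 7↦2, 8↦4, 9↦7, 10↦0]  zeros at y ∈ {1, 10}
  x = 5: [0↦0, 1↦5, 2↦9, 3↦1, 4↦3, 5↦4, 6↦4, 7↦3, 8↦1, 9↦9, 10↦5]  zeros at y ∈ {0}
  x = 6: [0↦5, 1↦9, 2↦10, 3↦8, 4↦3, 5↦6, 6↦6, 7↦3, 8↦8, 9↦10, 10↦9]  zeros at y ∈ ∅
  x = 7: [0↦8, 1↦0, 2↦9, 3↦2, 4↦1, 5↦6, 6↦6, 7↦1, 8↦2, 9↦9, 10↦0]  zeros at y ∈ {1, 10}
  x = 8: [0↦8, 1↦10, 2↦5, 3↦4, 4↦7, 5↦3, 6↦3, 7↦7, 8↦4, 9↦5, 10↦10]  zeros at y ∈ ∅
  x = 9: [0↦4, 1↦5, 2↦8, 3↦2, 4↦9, 5↦7, 6↦7, 7↦9, 8↦2, 9↦8, 10↦5]  zeros at y ∈ ∅
  x = 10: [0↦6, 1↦6, 2↦6, 3↦6, 4↦6, 5↦6, 6↦6, 7↦6, 8↦6, 9↦6, 10↦6]  zeros at y ∈ ∅
Collecting zeros: affine points = {(1, 1), (1, 10), (2, 3), (2, 8), (4, 1), (4, 10), (5, 0), (7, 1), (7, 10)}.
Total count |C(F_11)_aff| = 9.


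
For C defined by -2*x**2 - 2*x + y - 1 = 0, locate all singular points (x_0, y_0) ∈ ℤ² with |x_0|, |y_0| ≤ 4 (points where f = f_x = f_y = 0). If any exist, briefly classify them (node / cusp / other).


No singular points in the scanned grid; C is smooth there.

Compute partial derivatives:
  f_x = -4*x - 2.
  f_y = 1.
f_y = 1 is a nonzero constant, so f_y never vanishes: no point (x, y) can satisfy f = f_x = f_y = 0. In particular no (x, y) ∈ {−4, ..., 4}² is singular; the curve is smooth.


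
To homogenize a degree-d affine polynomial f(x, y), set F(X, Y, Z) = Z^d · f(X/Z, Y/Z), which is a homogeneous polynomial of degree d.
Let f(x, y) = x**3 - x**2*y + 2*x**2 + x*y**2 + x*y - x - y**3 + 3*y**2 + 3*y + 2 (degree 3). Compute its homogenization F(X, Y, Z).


F(X, Y, Z) = X**3 - X**2*Y + 2*X**2*Z + X*Y**2 + X*Y*Z - X*Z**2 - Y**3 + 3*Y**2*Z + 3*Y*Z**2 + 2*Z**3

deg(f) = 3.
Substitute x = X/Z, y = Y/Z into f, then multiply by Z^3.
  monomial 1·x^3·y^0 ↦ 1·X^3·Y^0·Z^0.
  monomial -1·x^2·y^1 ↦ -1·X^2·Y^1·Z^0.
  monomial 2·x^2·y^0 ↦ 2·X^2·Y^0·Z^1.
  monomial 1·x^1·y^2 ↦ 1·X^1·Y^2·Z^0.
  monomial 1·x^1·y^1 ↦ 1·X^1·Y^1·Z^1.
  monomial -1·x^1·y^0 ↦ -1·X^1·Y^0·Z^2.
  monomial -1·x^0·y^3 ↦ -1·X^0·Y^3·Z^0.
  monomial 3·x^0·y^2 ↦ 3·X^0·Y^2·Z^1.
  monomial 3·x^0·y^1 ↦ 3·X^0·Y^1·Z^2.
  monomial 2·x^0·y^0 ↦ 2·X^0·Y^0·Z^3.
Collecting: F(X, Y, Z) = X**3 - X**2*Y + 2*X**2*Z + X*Y**2 + X*Y*Z - X*Z**2 - Y**3 + 3*Y**2*Z + 3*Y*Z**2 + 2*Z**3.


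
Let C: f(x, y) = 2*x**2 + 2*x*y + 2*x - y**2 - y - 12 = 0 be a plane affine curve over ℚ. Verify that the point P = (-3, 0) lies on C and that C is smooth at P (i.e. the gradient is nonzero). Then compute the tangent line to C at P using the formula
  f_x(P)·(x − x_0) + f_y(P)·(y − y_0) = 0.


Tangent line at P: -10*x - 7*y - 30 = 0.

Step 1: f(-3, 0) = 0, so P lies on C.
Step 2: partial derivatives
  f_x(x, y) = 4*x + 2*y + 2, f_y(x, y) = 2*x - 2*y - 1.
  f_x(P) = -10, f_y(P) = -7 (gradient nonzero, so P is smooth).
Step 3: tangent line at P: -10·(x − -3) + -7·(y − 0) = 0.
Expanding: -10*x - 7*y - 30 = 0.


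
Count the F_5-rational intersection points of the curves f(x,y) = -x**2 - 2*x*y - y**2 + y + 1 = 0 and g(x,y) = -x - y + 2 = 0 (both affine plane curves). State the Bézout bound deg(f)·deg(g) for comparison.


Common zeros: {(4, 3)}; count = 1; Bézout bound = 2.

deg(f) = 2, deg(g) = 1, so Bézout bound = 2.
Scan x ∈ F_5. For each x, list the y ∈ F_5 with f(x, y) ≡ 0 and those with g(x, y) ≡ 0 (mod 5); the common zeros in that column are the intersection.
  x = 0: f ≡ 0 at y ∈ {3}; g ≡ 0 at y ∈ {2}; common: ∅.
  x = 1: f ≡ 0 at y ∈ {0, 4}; g ≡ 0 at y ∈ {1}; common: ∅.
  x = 2: f ≡ 0 at y ∈ ∅; g ≡ 0 at y ∈ {0}; common: ∅.
  x = 3: f ≡ 0 at y ∈ ∅; g ≡ 0 at y ∈ {4}; common: ∅.
  x = 4: f ≡ 0 at y ∈ {0, 3}; g ≡ 0 at y ∈ {3}; common: {3}.
Collecting: common zeros = {(4, 3)}, so the count is 1.
Comparison with the Bézout bound: 1 ≤ 2 = deg(f)·deg(g), as expected for curves with no common component (the affine F_5-count falls short of the bound because intersections may lie at infinity, over extension fields, or carry multiplicity).


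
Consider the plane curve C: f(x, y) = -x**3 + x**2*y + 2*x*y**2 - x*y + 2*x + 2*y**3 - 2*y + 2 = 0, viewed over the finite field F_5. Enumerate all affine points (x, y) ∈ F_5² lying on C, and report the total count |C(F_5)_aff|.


Affine F_5-points: {(0, 3), (1, 1), (1, 4), (2, 2), (2, 4)}; count = 5.

For each of the 25 pairs (x, y) ∈ F_5², evaluate f(x, y) mod 5. Record the zeros.
  x = 0: [0↦2, 1↦2, 2↦4, 3↦0, 4↦2]  zeros at y ∈ {3}
  x = 1: [0↦3, 1↦0, 2↦3, 3↦4, 4↦0]  zeros at y ∈ {1, 4}
  x = 2: [0↦3, 1↦4, 2↦0, 3↦3, 4↦0]  zeros at y ∈ {2, 4}
  x = 3: [0↦1, 1↦3, 2↦4, 3↦1, 4↦1]  zeros at y ∈ ∅
  x = 4: [0↦1, 1↦1, 2↦4, 3↦2, 4↦2]  zeros at y ∈ ∅
Collecting zeros: affine points = {(0, 3), (1, 1), (1, 4), (2, 2), (2, 4)}.
Total count |C(F_5)_aff| = 5.


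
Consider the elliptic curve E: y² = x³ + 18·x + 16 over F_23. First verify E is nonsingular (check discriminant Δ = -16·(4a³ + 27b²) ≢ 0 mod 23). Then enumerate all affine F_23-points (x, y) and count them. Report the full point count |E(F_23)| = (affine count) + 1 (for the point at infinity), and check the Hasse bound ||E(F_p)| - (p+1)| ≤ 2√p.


Affine points = {(0, 4), (0, 19), (1, 9), (1, 14), (5, 1), (5, 22), (6, 8), (6, 15), (7, 5), (7, 18), (10, 0), (11, 2), (11, 21), (13, 3), (13, 20), (15, 2), (15, 21), (18, 10), (18, 13), (19, 8), (19, 15), (20, 2), (20, 21), (21, 8), (21, 15)}; affine count = 25; |E(F_23)| = 26.

Discriminant check: Δ ∝ 4a³ + 27b² = 4·18³ + 27·16² = 4·5832 + 27·256 ≡ 18 (mod 23). Nonzero ⇒ E is nonsingular.
For each x ∈ F_23, compute rhs = x³ + 18·x + 16 mod 23, then count y ∈ F_23 with y² ≡ rhs.
  x = 0: rhs = 16, matching y values: 4, 19 (2 points).
  x = 1: rhs = 12, matching y values: 9, 14 (2 points).
  x = 2: rhs = 14, matching y values: none (0 points).
  x = 3: rhs = 5, matching y values: none (0 points).
  x = 4: rhs = 14, matching y values: none (0 points).
  x = 5: rhs = 1, matching y values: 1, 22 (2 points).
  x = 6: rhs = 18, matching y values: 8, 15 (2 points).
  x = 7: rhs = 2, matching y values: 5, 18 (2 points).
  x = 8: rhs = 5, matching y values: none (0 points).
  x = 9: rhs = 10, matching y values: none (0 points).
  x = 10: rhs = 0, matching y values: 0 (1 points).
  x = 11: rhs = 4, matching y values: 2, 21 (2 points).
  x = 12: rhs = 5, matching y values: none (0 points).
  x = 13: rhs = 9, matching y values: 3, 20 (2 points).
  x = 14: rhs = 22, matching y values: none (0 points).
  x = 15: rhs = 4, matching y values: 2, 21 (2 points).
  x = 16: rhs = 7, matching y values: none (0 points).
  x = 17: rhs = 14, matching y values: none (0 points).
  x = 18: rhs = 8, matching y values: 10, 13 (2 points).
  x = 19: rhs = 18, matching y values: 8, 15 (2 points).
  x = 20: rhs = 4, matching y values: 2, 21 (2 points).
  x = 21: rhs = 18, matching y values: 8, 15 (2 points).
  x = 22: rhs = 20, matching y values: none (0 points).
Total affine count: 25.
Full point count |E(F_23)| = 25 + 1 = 26.
Hasse bound: |26 − (23+1)| = |2| = 2 ≤ 2√23 ≈ 9.5917 ✓.


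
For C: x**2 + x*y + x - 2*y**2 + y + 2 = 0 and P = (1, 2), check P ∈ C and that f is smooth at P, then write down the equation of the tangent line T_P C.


Tangent line at P: 5*x - 6*y + 7 = 0.

Step 1: f(1, 2) = 0, so P lies on C.
Step 2: partial derivatives
  f_x(x, y) = 2*x + y + 1, f_y(x, y) = x - 4*y + 1.
  f_x(P) = 5, f_y(P) = -6 (gradient nonzero, so P is smooth).
Step 3: tangent line at P: 5·(x − 1) + -6·(y − 2) = 0.
Expanding: 5*x - 6*y + 7 = 0.


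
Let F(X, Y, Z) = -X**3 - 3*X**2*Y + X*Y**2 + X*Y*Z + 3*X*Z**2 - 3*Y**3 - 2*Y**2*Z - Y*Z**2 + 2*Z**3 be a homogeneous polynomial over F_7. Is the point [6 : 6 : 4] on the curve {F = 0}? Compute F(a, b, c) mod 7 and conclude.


F(6,6,4) ≡ 0 (mod 7); P is on the curve.

Evaluate F(6, 6, 4) term-by-term (mod 7).
  -X**3 ↦ -1·216·1·1 = -216
  -3*X**2*Y ↦ -3·36·6·1 = -648
  X*Y**2 ↦ 1·6·36·1 = 216
  X*Y*Z ↦ 1·6·6·4 = 144
  3*X*Z**2 ↦ 3·6·1·16 = 288
  -3*Y**3 ↦ -3·1·216·1 = -648
  -2*Y**2*Z ↦ -2·1·36·4 = -288
  -Y*Z**2 ↦ -1·1·6·16 = -96
  2*Z**3 ↦ 2·1·1·64 = 128
Sum: F(6, 6, 4) = (-216) + (-648) + (216) + (144) + (288) + (-648) + (-288) + (-96) + (128) = -1120.
Reducing mod 7: -1120 ≡ 0 (mod 7).
Since F(a, b, c) ≡ 0 (mod 7), P lies on the curve.


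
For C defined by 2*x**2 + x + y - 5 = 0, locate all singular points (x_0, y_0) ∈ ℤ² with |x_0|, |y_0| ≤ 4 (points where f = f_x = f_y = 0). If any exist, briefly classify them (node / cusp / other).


No singular points in the scanned grid; C is smooth there.

Compute partial derivatives:
  f_x = 4*x + 1.
  f_y = 1.
f_y = 1 is a nonzero constant, so f_y never vanishes: no point (x, y) can satisfy f = f_x = f_y = 0. In particular no (x, y) ∈ {−4, ..., 4}² is singular; the curve is smooth.


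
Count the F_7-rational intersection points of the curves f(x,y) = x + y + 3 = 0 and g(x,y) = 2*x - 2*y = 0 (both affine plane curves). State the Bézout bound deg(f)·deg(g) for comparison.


Common zeros: {(2, 2)}; count = 1; Bézout bound = 1.

deg(f) = 1, deg(g) = 1, so Bézout bound = 1.
Scan x ∈ F_7. For each x, list the y ∈ F_7 with f(x, y) ≡ 0 and those with g(x, y) ≡ 0 (mod 7); the common zeros in that column are the intersection.
  x = 0: f ≡ 0 at y ∈ {4}; g ≡ 0 at y ∈ {0}; common: ∅.
  x = 1: f ≡ 0 at y ∈ {3}; g ≡ 0 at y ∈ {1}; common: ∅.
  x = 2: f ≡ 0 at y ∈ {2}; g ≡ 0 at y ∈ {2}; common: {2}.
  x = 3: f ≡ 0 at y ∈ {1}; g ≡ 0 at y ∈ {3}; common: ∅.
  x = 4: f ≡ 0 at y ∈ {0}; g ≡ 0 at y ∈ {4}; common: ∅.
  x = 5: f ≡ 0 at y ∈ {6}; g ≡ 0 at y ∈ {5}; common: ∅.
  x = 6: f ≡ 0 at y ∈ {5}; g ≡ 0 at y ∈ {6}; common: ∅.
Collecting: common zeros = {(2, 2)}, so the count is 1.
Comparison with the Bézout bound: 1 ≤ 1 = deg(f)·deg(g), as expected for curves with no common component (the bound is attained).


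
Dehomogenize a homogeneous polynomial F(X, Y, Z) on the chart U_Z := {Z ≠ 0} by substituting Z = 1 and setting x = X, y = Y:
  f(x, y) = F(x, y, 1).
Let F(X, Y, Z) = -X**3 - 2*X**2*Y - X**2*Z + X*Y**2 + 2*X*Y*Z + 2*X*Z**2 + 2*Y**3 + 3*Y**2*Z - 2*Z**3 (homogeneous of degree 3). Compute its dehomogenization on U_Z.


f(x, y) = -x**3 - 2*x**2*y - x**2 + x*y**2 + 2*x*y + 2*x + 2*y**3 + 3*y**2 - 2

On U_Z we set Z = 1. Each monomial c·X^i·Y^j·Z^k in F becomes c·x^i·y^j·1^k = c·x^i·y^j.
Substituting Z = 1: F(X, Y, 1) = -x**3 - 2*x**2*y - x**2 + x*y**2 + 2*x*y + 2*x + 2*y**3 + 3*y**2 - 2.
Note: deg(f) ≤ deg(F) = 3; strict inequality happens when F is divisible by Z (lost terms).


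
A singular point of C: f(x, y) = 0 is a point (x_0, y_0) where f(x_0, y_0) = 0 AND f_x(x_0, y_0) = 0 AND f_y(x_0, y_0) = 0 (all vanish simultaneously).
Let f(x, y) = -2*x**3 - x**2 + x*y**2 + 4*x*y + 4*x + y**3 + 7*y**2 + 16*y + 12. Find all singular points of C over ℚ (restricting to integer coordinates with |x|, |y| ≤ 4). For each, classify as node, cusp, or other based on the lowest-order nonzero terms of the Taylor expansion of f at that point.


Singular points: {(0, -2)}; classification: node.

Compute partial derivatives:
  f_x = -6*x**2 - 2*x + y**2 + 4*y + 4.
  f_y = 2*x*y + 4*x + 3*y**2 + 14*y + 16.
Scan x_0 ∈ {−4, ..., 4}. For each x_0, f_y(x_0, y) is a polynomial in y; find its integer roots y ∈ {−4, ..., 4}, then test f_x and f at those candidates.
  x = -4: f_y(-4, y) = 3*y**2 + 6*y; vanishes at y ∈ {-2, 0}. (-4, -2): f_x = -88 ≠ 0; (-4, 0): f_x = -84 ≠ 0.
  x = -3: f_y(-3, y) = 3*y**2 + 8*y + 4; vanishes at y ∈ {-2}. (-3, -2): f_x = -48 ≠ 0.
  x = -2: f_y(-2, y) = 3*y**2 + 10*y + 8; vanishes at y ∈ {-2}. (-2, -2): f_x = -20 ≠ 0.
  x = -1: f_y(-1, y) = 3*y**2 + 12*y + 12; vanishes at y ∈ {-2}. (-1, -2): f_x = -4 ≠ 0.
  x = 0: f_y(0, y) = 3*y**2 + 14*y + 16; vanishes at y ∈ {-2}. (0, -2): f_x = 0, f = 0 — SINGULAR.
  x = 1: f_y(1, y) = 3*y**2 + 16*y + 20; vanishes at y ∈ {-2}. (1, -2): f_x = -8 ≠ 0.
  x = 2: f_y(2, y) = 3*y**2 + 18*y + 24; vanishes at y ∈ {-4, -2}. (2, -4): f_x = -24 ≠ 0; (2, -2): f_x = -28 ≠ 0.
  x = 3: f_y(3, y) = 3*y**2 + 20*y + 28; vanishes at y ∈ {-2}. (3, -2): f_x = -60 ≠ 0.
  x = 4: f_y(4, y) = 3*y**2 + 22*y + 32; vanishes at y ∈ {-2}. (4, -2): f_x = -104 ≠ 0.
Only singular point on the grid: (0, -2).
Classify: substitute x = 0 + u, y = -2 + v and expand: f = -2*u**3 - u**2 + u*v**2 + v**3 + v**2.
No constant or linear terms (consistent with a singular point). Quadratic part: -u**2 + v**2. Cubic part: -2*u**3 + u*v**2 + v**3.
The quadratic part v**2 - u**2 = (v − u)(v + u) splits into two distinct linear factors, so there are two distinct tangent lines y − -2 = ±(x − 0) — this is a node (ordinary double point).
Classification: node.


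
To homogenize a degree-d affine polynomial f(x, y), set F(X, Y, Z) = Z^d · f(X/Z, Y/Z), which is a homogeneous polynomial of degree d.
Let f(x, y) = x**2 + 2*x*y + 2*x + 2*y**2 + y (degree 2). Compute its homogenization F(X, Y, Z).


F(X, Y, Z) = X**2 + 2*X*Y + 2*X*Z + 2*Y**2 + Y*Z

deg(f) = 2.
Substitute x = X/Z, y = Y/Z into f, then multiply by Z^2.
  monomial 1·x^2·y^0 ↦ 1·X^2·Y^0·Z^0.
  monomial 2·x^1·y^1 ↦ 2·X^1·Y^1·Z^0.
  monomial 2·x^1·y^0 ↦ 2·X^1·Y^0·Z^1.
  monomial 2·x^0·y^2 ↦ 2·X^0·Y^2·Z^0.
  monomial 1·x^0·y^1 ↦ 1·X^0·Y^1·Z^1.
Collecting: F(X, Y, Z) = X**2 + 2*X*Y + 2*X*Z + 2*Y**2 + Y*Z.


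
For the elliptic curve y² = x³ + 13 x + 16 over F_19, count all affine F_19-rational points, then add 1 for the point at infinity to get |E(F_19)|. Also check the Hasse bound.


Affine points = {(0, 4), (0, 15), (1, 7), (1, 12), (3, 5), (3, 14), (5, 4), (5, 15), (6, 5), (6, 14), (8, 9), (8, 10), (9, 8), (9, 11), (10, 5), (10, 14), (12, 0), (13, 8), (13, 11), (14, 4), (14, 15), (16, 8), (16, 11), (17, 1), (17, 18)}; affine count = 25; |E(F_19)| = 26.

Discriminant check: Δ ∝ 4a³ + 27b² = 4·13³ + 27·16² = 4·2197 + 27·256 ≡ 6 (mod 19). Nonzero ⇒ E is nonsingular.
For each x ∈ F_19, compute rhs = x³ + 13·x + 16 mod 19, then count y ∈ F_19 with y² ≡ rhs.
  x = 0: rhs = 16, matching y values: 4, 15 (2 points).
  x = 1: rhs = 11, matching y values: 7, 12 (2 points).
  x = 2: rhs = 12, matching y values: none (0 points).
  x = 3: rhs = 6, matching y values: 5, 14 (2 points).
  x = 4: rhs = 18, matching y values: none (0 points).
  x = 5: rhs = 16, matching y values: 4, 15 (2 points).
  x = 6: rhs = 6, matching y values: 5, 14 (2 points).
  x = 7: rhs = 13, matching y values: none (0 points).
  x = 8: rhs = 5, matching y values: 9, 10 (2 points).
  x = 9: rhs = 7, matching y values: 8, 11 (2 points).
  x = 10: rhs = 6, matching y values: 5, 14 (2 points).
  x = 11: rhs = 8, matching y values: none (0 points).
  x = 12: rhs = 0, matching y values: 0 (1 points).
  x = 13: rhs = 7, matching y values: 8, 11 (2 points).
  x = 14: rhs = 16, matching y values: 4, 15 (2 points).
  x = 15: rhs = 14, matching y values: none (0 points).
  x = 16: rhs = 7, matching y values: 8, 11 (2 points).
  x = 17: rhs = 1, matching y values: 1, 18 (2 points).
  x = 18: rhs = 2, matching y values: none (0 points).
Total affine count: 25.
Full point count |E(F_19)| = 25 + 1 = 26.
Hasse bound: |26 − (19+1)| = |6| = 6 ≤ 2√19 ≈ 8.7178 ✓.


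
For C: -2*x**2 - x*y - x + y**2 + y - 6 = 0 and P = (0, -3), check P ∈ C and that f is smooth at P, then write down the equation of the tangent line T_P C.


Tangent line at P: 2*x - 5*y - 15 = 0.

Step 1: f(0, -3) = 0, so P lies on C.
Step 2: partial derivatives
  f_x(x, y) = -4*x - y - 1, f_y(x, y) = -x + 2*y + 1.
  f_x(P) = 2, f_y(P) = -5 (gradient nonzero, so P is smooth).
Step 3: tangent line at P: 2·(x − 0) + -5·(y − -3) = 0.
Expanding: 2*x - 5*y - 15 = 0.


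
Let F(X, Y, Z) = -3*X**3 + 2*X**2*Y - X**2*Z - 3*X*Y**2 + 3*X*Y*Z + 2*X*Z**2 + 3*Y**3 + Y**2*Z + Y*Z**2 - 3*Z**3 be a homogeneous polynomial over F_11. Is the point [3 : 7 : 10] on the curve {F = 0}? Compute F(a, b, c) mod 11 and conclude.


F(3,7,10) ≡ 7 (mod 11); P is NOT on the curve.

Evaluate F(3, 7, 10) term-by-term (mod 11).
  -3*X**3 ↦ -3·27·1·1 = -81
  2*X**2*Y ↦ 2·9·7·1 = 126
  -X**2*Z ↦ -1·9·1·10 = -90
  -3*X*Y**2 ↦ -3·3·49·1 = -441
  3*X*Y*Z ↦ 3·3·7·10 = 630
  2*X*Z**2 ↦ 2·3·1·100 = 600
  3*Y**3 ↦ 3·1·343·1 = 1029
  Y**2*Z ↦ 1·1·49·10 = 490
  Y*Z**2 ↦ 1·1·7·100 = 700
  -3*Z**3 ↦ -3·1·1·1000 = -3000
Sum: F(3, 7, 10) = (-81) + (126) + (-90) + (-441) + (630) + (600) + (1029) + (490) + (700) + (-3000) = -37.
Reducing mod 11: -37 ≡ 7 (mod 11).
Since F(a, b, c) ≡ 7 ≠ 0 (mod 11), P does NOT lie on the curve.


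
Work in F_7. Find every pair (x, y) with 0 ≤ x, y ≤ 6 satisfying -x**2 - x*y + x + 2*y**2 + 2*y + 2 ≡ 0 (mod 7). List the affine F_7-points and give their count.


Affine F_7-points: {(0, 2), (0, 4), (2, 0), (4, 4), (6, 0), (6, 2)}; count = 6.

For each of the 49 pairs (x, y) ∈ F_7², evaluate f(x, y) mod 7. Record the zeros.
  x = 0: [0↦2, 1↦6, 2↦0, 3↦5, 4↦0, 5↦6, 6↦2]  zeros at y ∈ {2, 4}
  x = 1: [0↦2, 1↦5, 2↦5, 3↦2, 4↦3, 5↦1, 6↦3]  zeros at y ∈ ∅
  x = 2: [0↦0, 1↦2, 2↦1, 3↦4, 4↦4, 5↦1, 6↦2]  zeros at y ∈ {0}
  x = 3: [0↦3, 1↦4, 2↦2, 3↦4, 4↦3, 5↦6, 6↦6]  zeros at y ∈ ∅
  x = 4: [0↦4, 1↦4, 2↦1, 3↦2, 4↦0, 5↦2, 6↦1]  zeros at y ∈ {4}
  x = 5: [0↦3, 1↦2, 2↦5, 3↦5, 4↦2, 5↦3, 6↦1]  zeros at y ∈ ∅
  x = 6: [0↦0, 1↦5, 2↦0, 3↦6, 4↦2, 5↦2, 6↦6]  zeros at y ∈ {0, 2}
Collecting zeros: affine points = {(0, 2), (0, 4), (2, 0), (4, 4), (6, 0), (6, 2)}.
Total count |C(F_7)_aff| = 6.


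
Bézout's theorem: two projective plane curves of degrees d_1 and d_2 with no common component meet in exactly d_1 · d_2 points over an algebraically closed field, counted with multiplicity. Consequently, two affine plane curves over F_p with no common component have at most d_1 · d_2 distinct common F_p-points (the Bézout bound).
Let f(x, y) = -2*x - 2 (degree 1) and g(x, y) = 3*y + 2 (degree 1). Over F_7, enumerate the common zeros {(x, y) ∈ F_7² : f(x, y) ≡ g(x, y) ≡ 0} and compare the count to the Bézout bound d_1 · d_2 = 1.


Common zeros: {(6, 4)}; count = 1; Bézout bound = 1.

deg(f) = 1, deg(g) = 1, so Bézout bound = 1.
Scan x ∈ F_7. For each x, list the y ∈ F_7 with f(x, y) ≡ 0 and those with g(x, y) ≡ 0 (mod 7); the common zeros in that column are the intersection.
  x = 0: f ≡ 0 at y ∈ ∅; g ≡ 0 at y ∈ {4}; common: ∅.
  x = 1: f ≡ 0 at y ∈ ∅; g ≡ 0 at y ∈ {4}; common: ∅.
  x = 2: f ≡ 0 at y ∈ ∅; g ≡ 0 at y ∈ {4}; common: ∅.
  x = 3: f ≡ 0 at y ∈ ∅; g ≡ 0 at y ∈ {4}; common: ∅.
  x = 4: f ≡ 0 at y ∈ ∅; g ≡ 0 at y ∈ {4}; common: ∅.
  x = 5: f ≡ 0 at y ∈ ∅; g ≡ 0 at y ∈ {4}; common: ∅.
  x = 6: f ≡ 0 at y ∈ {0, 1, 2, 3, 4, 5, 6}; g ≡ 0 at y ∈ {4}; common: {4}.
Collecting: common zeros = {(6, 4)}, so the count is 1.
Comparison with the Bézout bound: 1 ≤ 1 = deg(f)·deg(g), as expected for curves with no common component (the bound is attained).


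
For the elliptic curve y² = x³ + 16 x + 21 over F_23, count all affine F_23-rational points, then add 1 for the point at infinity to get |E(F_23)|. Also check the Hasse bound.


Affine points = {(3, 2), (3, 21), (7, 4), (7, 19), (10, 10), (10, 13), (12, 3), (12, 20), (15, 5), (15, 18), (16, 7), (16, 16), (17, 10), (17, 13), (18, 0), (19, 10), (19, 13), (21, 2), (21, 21), (22, 2), (22, 21)}; affine count = 21; |E(F_23)| = 22.

Discriminant check: Δ ∝ 4a³ + 27b² = 4·16³ + 27·21² = 4·4096 + 27·441 ≡ 1 (mod 23). Nonzero ⇒ E is nonsingular.
For each x ∈ F_23, compute rhs = x³ + 16·x + 21 mod 23, then count y ∈ F_23 with y² ≡ rhs.
  x = 0: rhs = 21, matching y values: none (0 points).
  x = 1: rhs = 15, matching y values: none (0 points).
  x = 2: rhs = 15, matching y values: none (0 points).
  x = 3: rhs = 4, matching y values: 2, 21 (2 points).
  x = 4: rhs = 11, matching y values: none (0 points).
  x = 5: rhs = 19, matching y values: none (0 points).
  x = 6: rhs = 11, matching y values: none (0 points).
  x = 7: rhs = 16, matching y values: 4, 19 (2 points).
  x = 8: rhs = 17, matching y values: none (0 points).
  x = 9: rhs = 20, matching y values: none (0 points).
  x = 10: rhs = 8, matching y values: 10, 13 (2 points).
  x = 11: rhs = 10, matching y values: none (0 points).
  x = 12: rhs = 9, matching y values: 3, 20 (2 points).
  x = 13: rhs = 11, matching y values: none (0 points).
  x = 14: rhs = 22, matching y values: none (0 points).
  x = 15: rhs = 2, matching y values: 5, 18 (2 points).
  x = 16: rhs = 3, matching y values: 7, 16 (2 points).
  x = 17: rhs = 8, matching y values: 10, 13 (2 points).
  x = 18: rhs = 0, matching y values: 0 (1 points).
  x = 19: rhs = 8, matching y values: 10, 13 (2 points).
  x = 20: rhs = 15, matching y values: none (0 points).
  x = 21: rhs = 4, matching y values: 2, 21 (2 points).
  x = 22: rhs = 4, matching y values: 2, 21 (2 points).
Total affine count: 21.
Full point count |E(F_23)| = 21 + 1 = 22.
Hasse bound: |22 − (23+1)| = |-2| = 2 ≤ 2√23 ≈ 9.5917 ✓.


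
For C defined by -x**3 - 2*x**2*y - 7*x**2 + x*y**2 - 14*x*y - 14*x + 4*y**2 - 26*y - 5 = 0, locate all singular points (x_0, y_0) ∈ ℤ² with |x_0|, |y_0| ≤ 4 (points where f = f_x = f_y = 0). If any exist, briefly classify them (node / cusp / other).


Singular points: {(-3, 1)}; classification: cusp.

Compute partial derivatives:
  f_x = -3*x**2 - 4*x*y - 14*x + y**2 - 14*y - 14.
  f_y = -2*x**2 + 2*x*y - 14*x + 8*y - 26.
Scan x_0 ∈ {−4, ..., 4}. For each x_0, f_y(x_0, y) is a polynomial in y; find its integer roots y ∈ {−4, ..., 4}, then test f_x and f at those candidates.
  x = -4: f_y(-4, y) = -2; no integer root y with |y| ≤ 4.
  x = -3: f_y(-3, y) = 2*y - 2; vanishes at y ∈ {1}. (-3, 1): f_x = 0, f = 0 — SINGULAR.
  x = -2: f_y(-2, y) = 4*y - 6; no integer root y with |y| ≤ 4.
  x = -1: f_y(-1, y) = 6*y - 14; no integer root y with |y| ≤ 4.
  x = 0: f_y(0, y) = 8*y - 26; no integer root y with |y| ≤ 4.
  x = 1: f_y(1, y) = 10*y - 42; no integer root y with |y| ≤ 4.
  x = 2: f_y(2, y) = 12*y - 62; no integer root y with |y| ≤ 4.
  x = 3: f_y(3, y) = 14*y - 86; no integer root y with |y| ≤ 4.
  x = 4: f_y(4, y) = 16*y - 114; no integer root y with |y| ≤ 4.
Only singular point on the grid: (-3, 1).
Classify: substitute x = -3 + u, y = 1 + v and expand: f = -u**3 - 2*u**2*v + u*v**2 + v**2.
No constant or linear terms (consistent with a singular point). Quadratic part: v**2. Cubic part: -u**3 - 2*u**2*v + u*v**2.
The quadratic part v**2 is a perfect square, so there is a single (double) tangent line v = 0, i.e. y = 1. Restricting the cubic part to that line (v = 0) leaves -u**3 ≠ 0, so f is not divisible by v and the branch is v² ≈ u**3 to lowest order — this is a cusp.
Classification: cusp.
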